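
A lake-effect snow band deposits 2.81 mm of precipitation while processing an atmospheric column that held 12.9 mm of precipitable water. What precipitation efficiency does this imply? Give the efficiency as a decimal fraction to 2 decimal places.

ε = precipitation / PW = 2.81 / 12.9 = 0.22.

ε ≈ 0.22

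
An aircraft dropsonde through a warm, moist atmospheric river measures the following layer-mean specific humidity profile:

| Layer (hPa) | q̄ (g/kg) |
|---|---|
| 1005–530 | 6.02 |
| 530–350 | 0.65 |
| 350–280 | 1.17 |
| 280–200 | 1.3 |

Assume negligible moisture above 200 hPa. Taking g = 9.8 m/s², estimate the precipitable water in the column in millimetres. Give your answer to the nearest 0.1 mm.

Precipitable water is the column-integrated vapour mass per unit area: PW = (1/g) Σ q̄ Δp, with q in kg/kg and Δp in Pa (1 kg/m² of water = 1 mm).
Layer 1005–530 hPa: Δp = 475 hPa = 47500 Pa, q̄ = 0.00602 kg/kg → 0.00602 × 47500 / 9.8 = 29.18 mm
Layer 530–350 hPa: Δp = 180 hPa = 18000 Pa, q̄ = 0.00065 kg/kg → 0.00065 × 18000 / 9.8 = 1.19 mm
Layer 350–280 hPa: Δp = 70 hPa = 7000 Pa, q̄ = 0.00117 kg/kg → 0.00117 × 7000 / 9.8 = 0.84 mm
Layer 280–200 hPa: Δp = 80 hPa = 8000 Pa, q̄ = 0.0013 kg/kg → 0.0013 × 8000 / 9.8 = 1.06 mm
PW = 29.18 + 1.19 + 0.84 + 1.06 = 32.27 ≈ 32.3 mm.

PW ≈ 32.3 mm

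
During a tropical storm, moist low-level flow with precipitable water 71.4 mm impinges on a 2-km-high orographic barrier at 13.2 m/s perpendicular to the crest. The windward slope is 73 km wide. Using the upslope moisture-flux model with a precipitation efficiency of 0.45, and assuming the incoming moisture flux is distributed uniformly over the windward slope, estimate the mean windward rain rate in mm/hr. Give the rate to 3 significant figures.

Incoming column moisture flux per unit ridge length: F = V × PW = 13.2 × 71.4 = 942.48 mm·m/s.
Spread over the 73 km slope with efficiency ε = 0.45: R = ε·F/W = 0.45 × 942.48 / 73000 m = 5.810e-03 mm/s.
R = 5.810e-03 × 3600 = 20.9 mm/hr.

R ≈ 20.9 mm/hr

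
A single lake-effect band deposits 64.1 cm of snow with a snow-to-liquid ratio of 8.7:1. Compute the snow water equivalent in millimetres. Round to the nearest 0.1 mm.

SWE ≈ 73.7 mm

SWE = snow depth / ratio = 64.1 cm / 8.7 = 7.368 cm = 73.7 mm.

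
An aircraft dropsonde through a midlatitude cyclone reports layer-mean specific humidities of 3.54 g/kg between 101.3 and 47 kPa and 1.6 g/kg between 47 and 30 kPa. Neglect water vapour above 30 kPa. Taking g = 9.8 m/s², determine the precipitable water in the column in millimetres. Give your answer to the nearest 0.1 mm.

PW ≈ 22.4 mm

Precipitable water is the column-integrated vapour mass per unit area: PW = (1/g) Σ q̄ Δp, with q in kg/kg and Δp in Pa (1 kg/m² of water = 1 mm).
Layer 101.3–47 kPa: Δp = 543 hPa = 54300 Pa, q̄ = 0.00354 kg/kg → 0.00354 × 54300 / 9.8 = 19.61 mm
Layer 47–30 kPa: Δp = 170 hPa = 17000 Pa, q̄ = 0.0016 kg/kg → 0.0016 × 17000 / 9.8 = 2.78 mm
PW = 19.61 + 2.78 = 22.39 ≈ 22.4 mm.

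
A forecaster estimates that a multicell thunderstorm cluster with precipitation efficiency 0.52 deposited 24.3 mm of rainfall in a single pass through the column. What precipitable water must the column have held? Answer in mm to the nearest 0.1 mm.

PW = rainfall / ε = 24.3 / 0.52 = 46.7 mm.

PW ≈ 46.7 mm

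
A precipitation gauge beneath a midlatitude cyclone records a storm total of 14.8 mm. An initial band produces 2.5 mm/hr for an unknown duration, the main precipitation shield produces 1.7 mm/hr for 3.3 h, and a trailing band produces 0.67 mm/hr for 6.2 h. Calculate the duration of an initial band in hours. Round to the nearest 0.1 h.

Known phases: 1.7 × 3.3 + 0.67 × 6.2 = 5.61 + 4.154 = 9.764 mm.
Remaining depth = 14.8 − 9.764 = 5.036 mm.
Duration = 5.036 / 2.5 = 2.0 h.

duration ≈ 2.0 h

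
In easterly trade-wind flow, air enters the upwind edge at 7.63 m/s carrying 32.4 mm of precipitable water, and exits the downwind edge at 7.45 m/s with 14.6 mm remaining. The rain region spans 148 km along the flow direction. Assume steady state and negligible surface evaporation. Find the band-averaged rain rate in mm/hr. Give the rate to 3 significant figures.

R ≈ 3.37 mm/hr

Column moisture flux per unit crosswind length is F = V × PW.
Inflow: F_in = 7.63 × 32.4 = 247.212 mm·m/s
Outflow: F_out = 7.45 × 14.6 = 108.77 mm·m/s
Steady-state rate R = (F_in − F_out)/L = (247.212 − 108.77) / 148000 m = 9.354e-04 mm/s.
R = 9.354e-04 × 3600 = 3.37 mm/hr.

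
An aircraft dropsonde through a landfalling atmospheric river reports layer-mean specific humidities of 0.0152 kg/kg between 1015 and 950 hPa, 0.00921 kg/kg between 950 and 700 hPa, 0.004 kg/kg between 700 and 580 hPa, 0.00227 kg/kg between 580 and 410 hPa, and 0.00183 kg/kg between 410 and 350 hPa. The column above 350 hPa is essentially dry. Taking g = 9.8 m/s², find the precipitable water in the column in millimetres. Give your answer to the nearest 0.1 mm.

Precipitable water is the column-integrated vapour mass per unit area: PW = (1/g) Σ q̄ Δp, with q in kg/kg and Δp in Pa (1 kg/m² of water = 1 mm).
Layer 1015–950 hPa: Δp = 65 hPa = 6500 Pa, q̄ = 0.0152 kg/kg → 0.0152 × 6500 / 9.8 = 10.08 mm
Layer 950–700 hPa: Δp = 250 hPa = 25000 Pa, q̄ = 0.00921 kg/kg → 0.00921 × 25000 / 9.8 = 23.49 mm
Layer 700–580 hPa: Δp = 120 hPa = 12000 Pa, q̄ = 0.004 kg/kg → 0.004 × 12000 / 9.8 = 4.90 mm
Layer 580–410 hPa: Δp = 170 hPa = 17000 Pa, q̄ = 0.00227 kg/kg → 0.00227 × 17000 / 9.8 = 3.94 mm
Layer 410–350 hPa: Δp = 60 hPa = 6000 Pa, q̄ = 0.00183 kg/kg → 0.00183 × 6000 / 9.8 = 1.12 mm
PW = 10.08 + 23.49 + 4.90 + 3.94 + 1.12 = 43.53 ≈ 43.5 mm.

PW ≈ 43.5 mm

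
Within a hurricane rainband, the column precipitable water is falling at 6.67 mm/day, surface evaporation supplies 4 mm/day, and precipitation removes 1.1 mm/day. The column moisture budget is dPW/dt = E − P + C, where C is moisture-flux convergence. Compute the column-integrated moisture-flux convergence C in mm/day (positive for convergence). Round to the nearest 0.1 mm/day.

C ≈ -9.6 mm/day

dPW/dt = -6.67 mm/day.
C = dPW/dt − E + P = (-6.67) − 4 + 1.1 = -9.6 mm/day.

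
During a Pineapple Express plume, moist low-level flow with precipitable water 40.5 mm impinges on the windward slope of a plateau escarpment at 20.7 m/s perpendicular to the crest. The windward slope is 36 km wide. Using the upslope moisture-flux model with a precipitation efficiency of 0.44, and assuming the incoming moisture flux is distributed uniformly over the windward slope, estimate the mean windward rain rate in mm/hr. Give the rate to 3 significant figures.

R ≈ 36.9 mm/hr

Incoming column moisture flux per unit ridge length: F = V × PW = 20.7 × 40.5 = 838.35 mm·m/s.
Spread over the 36 km slope with efficiency ε = 0.44: R = ε·F/W = 0.44 × 838.35 / 36000 m = 1.025e-02 mm/s.
R = 1.025e-02 × 3600 = 36.9 mm/hr.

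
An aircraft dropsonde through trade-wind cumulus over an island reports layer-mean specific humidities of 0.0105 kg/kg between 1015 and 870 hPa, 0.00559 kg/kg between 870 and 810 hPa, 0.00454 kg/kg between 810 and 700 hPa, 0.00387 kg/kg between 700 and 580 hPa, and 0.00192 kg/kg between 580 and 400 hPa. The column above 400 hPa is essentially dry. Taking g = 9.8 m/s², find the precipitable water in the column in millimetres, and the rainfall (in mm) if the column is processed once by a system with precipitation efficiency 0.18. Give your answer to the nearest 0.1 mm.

PW ≈ 32.3 mm; rainfall ≈ 5.8 mm

Precipitable water is the column-integrated vapour mass per unit area: PW = (1/g) Σ q̄ Δp, with q in kg/kg and Δp in Pa (1 kg/m² of water = 1 mm).
Layer 1015–870 hPa: Δp = 145 hPa = 14500 Pa, q̄ = 0.0105 kg/kg → 0.0105 × 14500 / 9.8 = 15.54 mm
Layer 870–810 hPa: Δp = 60 hPa = 6000 Pa, q̄ = 0.00559 kg/kg → 0.00559 × 6000 / 9.8 = 3.42 mm
Layer 810–700 hPa: Δp = 110 hPa = 11000 Pa, q̄ = 0.00454 kg/kg → 0.00454 × 11000 / 9.8 = 5.10 mm
Layer 700–580 hPa: Δp = 120 hPa = 12000 Pa, q̄ = 0.00387 kg/kg → 0.00387 × 12000 / 9.8 = 4.74 mm
Layer 580–400 hPa: Δp = 180 hPa = 18000 Pa, q̄ = 0.00192 kg/kg → 0.00192 × 18000 / 9.8 = 3.53 mm
PW = 15.54 + 3.42 + 5.10 + 4.74 + 3.53 = 32.33 ≈ 32.3 mm.
Rainfall = ε × PW = 0.18 × 32.3 = 5.8 mm.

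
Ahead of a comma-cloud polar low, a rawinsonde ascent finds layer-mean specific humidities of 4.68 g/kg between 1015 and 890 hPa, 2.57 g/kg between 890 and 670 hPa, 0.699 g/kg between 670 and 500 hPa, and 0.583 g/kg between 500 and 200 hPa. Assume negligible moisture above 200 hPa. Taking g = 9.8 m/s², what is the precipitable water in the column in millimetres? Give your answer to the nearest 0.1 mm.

Precipitable water is the column-integrated vapour mass per unit area: PW = (1/g) Σ q̄ Δp, with q in kg/kg and Δp in Pa (1 kg/m² of water = 1 mm).
Layer 1015–890 hPa: Δp = 125 hPa = 12500 Pa, q̄ = 0.00468 kg/kg → 0.00468 × 12500 / 9.8 = 5.97 mm
Layer 890–670 hPa: Δp = 220 hPa = 22000 Pa, q̄ = 0.00257 kg/kg → 0.00257 × 22000 / 9.8 = 5.77 mm
Layer 670–500 hPa: Δp = 170 hPa = 17000 Pa, q̄ = 0.000699 kg/kg → 0.000699 × 17000 / 9.8 = 1.21 mm
Layer 500–200 hPa: Δp = 300 hPa = 30000 Pa, q̄ = 0.000583 kg/kg → 0.000583 × 30000 / 9.8 = 1.78 mm
PW = 5.97 + 5.77 + 1.21 + 1.78 = 14.73 ≈ 14.7 mm.

PW ≈ 14.7 mm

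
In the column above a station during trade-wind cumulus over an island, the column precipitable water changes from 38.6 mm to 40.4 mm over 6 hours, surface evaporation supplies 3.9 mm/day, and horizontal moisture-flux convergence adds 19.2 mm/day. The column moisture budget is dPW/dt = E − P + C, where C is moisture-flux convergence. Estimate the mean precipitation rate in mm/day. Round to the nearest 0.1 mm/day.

P ≈ 15.9 mm/day

dPW/dt = (40.4 − 38.6) mm / (6/24 day) = +7.200 mm/day.
P = E + C − dPW/dt = 3.9 + (19.2) − (+7.200) = 15.9 mm/day.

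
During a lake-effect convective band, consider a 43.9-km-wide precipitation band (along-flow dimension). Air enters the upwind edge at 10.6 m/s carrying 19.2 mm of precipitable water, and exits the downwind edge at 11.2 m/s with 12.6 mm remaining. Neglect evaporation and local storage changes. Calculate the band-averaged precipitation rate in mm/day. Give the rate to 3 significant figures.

Column moisture flux per unit crosswind length is F = V × PW.
Inflow: F_in = 10.6 × 19.2 = 203.52 mm·m/s
Outflow: F_out = 11.2 × 12.6 = 141.12 mm·m/s
Steady-state rate R = (F_in − F_out)/L = (203.52 − 141.12) / 43900 m = 1.421e-03 mm/s.
R = 1.421e-03 × 3600 × 24 = 123 mm/day.

R ≈ 123 mm/day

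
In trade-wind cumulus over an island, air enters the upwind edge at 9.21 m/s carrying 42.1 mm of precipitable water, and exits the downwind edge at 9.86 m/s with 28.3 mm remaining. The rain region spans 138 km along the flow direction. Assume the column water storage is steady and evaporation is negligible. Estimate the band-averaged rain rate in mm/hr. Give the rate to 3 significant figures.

R ≈ 2.84 mm/hr

Column moisture flux per unit crosswind length is F = V × PW.
Inflow: F_in = 9.21 × 42.1 = 387.741 mm·m/s
Outflow: F_out = 9.86 × 28.3 = 279.038 mm·m/s
Steady-state rate R = (F_in − F_out)/L = (387.741 − 279.038) / 138000 m = 7.877e-04 mm/s.
R = 7.877e-04 × 3600 = 2.84 mm/hr.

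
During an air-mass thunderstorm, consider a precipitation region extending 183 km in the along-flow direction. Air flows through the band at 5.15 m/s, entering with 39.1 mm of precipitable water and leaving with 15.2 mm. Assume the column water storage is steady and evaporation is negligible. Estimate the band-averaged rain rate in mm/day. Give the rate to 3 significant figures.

R ≈ 58.1 mm/day

Column moisture flux per unit crosswind length is F = V × PW.
Inflow: F_in = 5.15 × 39.1 = 201.365 mm·m/s
Outflow: F_out = 5.15 × 15.2 = 78.28 mm·m/s
Steady-state rate R = (F_in − F_out)/L = (201.365 − 78.28) / 183000 m = 6.726e-04 mm/s.
R = 6.726e-04 × 3600 × 24 = 58.1 mm/day.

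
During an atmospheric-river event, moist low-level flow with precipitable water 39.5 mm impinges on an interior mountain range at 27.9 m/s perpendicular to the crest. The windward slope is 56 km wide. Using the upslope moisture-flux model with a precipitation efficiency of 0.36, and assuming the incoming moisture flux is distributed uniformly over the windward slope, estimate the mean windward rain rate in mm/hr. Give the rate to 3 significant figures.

Incoming column moisture flux per unit ridge length: F = V × PW = 27.9 × 39.5 = 1102.05 mm·m/s.
Spread over the 56 km slope with efficiency ε = 0.36: R = ε·F/W = 0.36 × 1102.05 / 56000 m = 7.085e-03 mm/s.
R = 7.085e-03 × 3600 = 25.5 mm/hr.

R ≈ 25.5 mm/hr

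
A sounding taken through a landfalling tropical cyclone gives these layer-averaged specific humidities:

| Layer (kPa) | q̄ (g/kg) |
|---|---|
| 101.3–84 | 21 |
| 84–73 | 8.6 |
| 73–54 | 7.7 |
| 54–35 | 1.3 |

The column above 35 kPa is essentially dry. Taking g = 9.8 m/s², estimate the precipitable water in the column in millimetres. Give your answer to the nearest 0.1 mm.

PW ≈ 64.2 mm

Precipitable water is the column-integrated vapour mass per unit area: PW = (1/g) Σ q̄ Δp, with q in kg/kg and Δp in Pa (1 kg/m² of water = 1 mm).
Layer 101.3–84 kPa: Δp = 173 hPa = 17300 Pa, q̄ = 0.021 kg/kg → 0.021 × 17300 / 9.8 = 37.07 mm
Layer 84–73 kPa: Δp = 110 hPa = 11000 Pa, q̄ = 0.0086 kg/kg → 0.0086 × 11000 / 9.8 = 9.65 mm
Layer 73–54 kPa: Δp = 190 hPa = 19000 Pa, q̄ = 0.0077 kg/kg → 0.0077 × 19000 / 9.8 = 14.93 mm
Layer 54–35 kPa: Δp = 190 hPa = 19000 Pa, q̄ = 0.0013 kg/kg → 0.0013 × 19000 / 9.8 = 2.52 mm
PW = 37.07 + 9.65 + 14.93 + 2.52 = 64.17 ≈ 64.2 mm.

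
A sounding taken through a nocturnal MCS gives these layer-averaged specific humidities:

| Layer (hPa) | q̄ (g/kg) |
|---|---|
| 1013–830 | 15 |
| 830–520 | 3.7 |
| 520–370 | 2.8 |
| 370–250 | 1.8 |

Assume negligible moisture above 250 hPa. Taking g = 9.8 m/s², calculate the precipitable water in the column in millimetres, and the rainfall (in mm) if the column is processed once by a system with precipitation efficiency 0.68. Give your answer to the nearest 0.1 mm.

Precipitable water is the column-integrated vapour mass per unit area: PW = (1/g) Σ q̄ Δp, with q in kg/kg and Δp in Pa (1 kg/m² of water = 1 mm).
Layer 1013–830 hPa: Δp = 183 hPa = 18300 Pa, q̄ = 0.015 kg/kg → 0.015 × 18300 / 9.8 = 28.01 mm
Layer 830–520 hPa: Δp = 310 hPa = 31000 Pa, q̄ = 0.0037 kg/kg → 0.0037 × 31000 / 9.8 = 11.70 mm
Layer 520–370 hPa: Δp = 150 hPa = 15000 Pa, q̄ = 0.0028 kg/kg → 0.0028 × 15000 / 9.8 = 4.29 mm
Layer 370–250 hPa: Δp = 120 hPa = 12000 Pa, q̄ = 0.0018 kg/kg → 0.0018 × 12000 / 9.8 = 2.20 mm
PW = 28.01 + 11.70 + 4.29 + 2.20 = 46.20 ≈ 46.2 mm.
Rainfall = ε × PW = 0.68 × 46.2 = 31.4 mm.

PW ≈ 46.2 mm; rainfall ≈ 31.4 mm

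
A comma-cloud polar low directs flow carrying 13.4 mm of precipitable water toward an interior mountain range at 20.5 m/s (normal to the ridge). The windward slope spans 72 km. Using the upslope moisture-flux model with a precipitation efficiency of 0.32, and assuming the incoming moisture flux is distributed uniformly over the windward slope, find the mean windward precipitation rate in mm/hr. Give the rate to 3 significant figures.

R ≈ 4.40 mm/hr

Incoming column moisture flux per unit ridge length: F = V × PW = 20.5 × 13.4 = 274.7 mm·m/s.
Spread over the 72 km slope with efficiency ε = 0.32: R = ε·F/W = 0.32 × 274.7 / 72000 m = 1.221e-03 mm/s.
R = 1.221e-03 × 3600 = 4.40 mm/hr.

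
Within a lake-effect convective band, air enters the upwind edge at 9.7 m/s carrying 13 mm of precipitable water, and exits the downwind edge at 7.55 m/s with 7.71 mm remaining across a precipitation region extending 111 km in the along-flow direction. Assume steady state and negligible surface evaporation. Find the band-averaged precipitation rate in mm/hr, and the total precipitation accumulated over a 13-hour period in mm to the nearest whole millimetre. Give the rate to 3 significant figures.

R ≈ 2.20 mm/hr; total ≈ 29 mm

Column moisture flux per unit crosswind length is F = V × PW.
Inflow: F_in = 9.7 × 13 = 126.1 mm·m/s
Outflow: F_out = 7.55 × 7.71 = 58.2105 mm·m/s
Steady-state rate R = (F_in − F_out)/L = (126.1 − 58.2105) / 111000 m = 6.116e-04 mm/s.
R = 6.116e-04 × 3600 = 2.20 mm/hr.
Over 13 h: total = 2.20 × 13 = 28.6 ≈ 29 mm.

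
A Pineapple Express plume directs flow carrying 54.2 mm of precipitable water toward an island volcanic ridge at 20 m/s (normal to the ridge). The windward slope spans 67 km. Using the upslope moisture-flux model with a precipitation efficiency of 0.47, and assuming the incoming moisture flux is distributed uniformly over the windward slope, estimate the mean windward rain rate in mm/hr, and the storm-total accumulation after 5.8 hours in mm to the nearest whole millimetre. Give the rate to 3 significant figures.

Incoming column moisture flux per unit ridge length: F = V × PW = 20 × 54.2 = 1084 mm·m/s.
Spread over the 67 km slope with efficiency ε = 0.47: R = ε·F/W = 0.47 × 1084 / 67000 m = 7.604e-03 mm/s.
R = 7.604e-03 × 3600 = 27.4 mm/hr.
Over 5.8 h: total = 27.4 × 5.8 = 158.92 ≈ 159 mm.

R ≈ 27.4 mm/hr; total ≈ 159 mm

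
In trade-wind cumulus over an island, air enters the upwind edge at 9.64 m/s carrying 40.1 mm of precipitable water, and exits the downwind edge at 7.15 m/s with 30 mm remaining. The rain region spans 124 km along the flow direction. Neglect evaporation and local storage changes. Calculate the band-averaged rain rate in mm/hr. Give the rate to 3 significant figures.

Column moisture flux per unit crosswind length is F = V × PW.
Inflow: F_in = 9.64 × 40.1 = 386.564 mm·m/s
Outflow: F_out = 7.15 × 30 = 214.5 mm·m/s
Steady-state rate R = (F_in − F_out)/L = (386.564 − 214.5) / 124000 m = 1.388e-03 mm/s.
R = 1.388e-03 × 3600 = 5.00 mm/hr.

R ≈ 5.00 mm/hr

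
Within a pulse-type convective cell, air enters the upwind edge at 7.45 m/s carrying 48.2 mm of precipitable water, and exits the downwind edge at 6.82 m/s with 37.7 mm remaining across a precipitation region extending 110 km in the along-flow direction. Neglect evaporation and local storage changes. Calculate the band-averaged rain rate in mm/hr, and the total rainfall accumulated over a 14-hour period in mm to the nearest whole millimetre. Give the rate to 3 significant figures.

R ≈ 3.34 mm/hr; total ≈ 47 mm

Column moisture flux per unit crosswind length is F = V × PW.
Inflow: F_in = 7.45 × 48.2 = 359.09 mm·m/s
Outflow: F_out = 6.82 × 37.7 = 257.114 mm·m/s
Steady-state rate R = (F_in − F_out)/L = (359.09 − 257.114) / 110000 m = 9.271e-04 mm/s.
R = 9.271e-04 × 3600 = 3.34 mm/hr.
Over 14 h: total = 3.34 × 14 = 46.76 ≈ 47 mm.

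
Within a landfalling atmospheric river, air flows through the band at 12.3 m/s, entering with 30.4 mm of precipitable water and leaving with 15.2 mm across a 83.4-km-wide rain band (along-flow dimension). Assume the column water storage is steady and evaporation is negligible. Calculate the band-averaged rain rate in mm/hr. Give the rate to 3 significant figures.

R ≈ 8.07 mm/hr

Column moisture flux per unit crosswind length is F = V × PW.
Inflow: F_in = 12.3 × 30.4 = 373.92 mm·m/s
Outflow: F_out = 12.3 × 15.2 = 186.96 mm·m/s
Steady-state rate R = (F_in − F_out)/L = (373.92 − 186.96) / 83400 m = 2.242e-03 mm/s.
R = 2.242e-03 × 3600 = 8.07 mm/hr.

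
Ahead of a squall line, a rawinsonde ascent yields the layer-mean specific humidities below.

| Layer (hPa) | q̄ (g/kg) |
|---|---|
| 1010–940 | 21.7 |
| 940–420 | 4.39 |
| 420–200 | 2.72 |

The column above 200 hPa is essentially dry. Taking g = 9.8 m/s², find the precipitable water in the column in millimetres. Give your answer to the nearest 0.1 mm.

Precipitable water is the column-integrated vapour mass per unit area: PW = (1/g) Σ q̄ Δp, with q in kg/kg and Δp in Pa (1 kg/m² of water = 1 mm).
Layer 1010–940 hPa: Δp = 70 hPa = 7000 Pa, q̄ = 0.0217 kg/kg → 0.0217 × 7000 / 9.8 = 15.50 mm
Layer 940–420 hPa: Δp = 520 hPa = 52000 Pa, q̄ = 0.00439 kg/kg → 0.00439 × 52000 / 9.8 = 23.29 mm
Layer 420–200 hPa: Δp = 220 hPa = 22000 Pa, q̄ = 0.00272 kg/kg → 0.00272 × 22000 / 9.8 = 6.11 mm
PW = 15.50 + 23.29 + 6.11 = 44.90 ≈ 44.9 mm.

PW ≈ 44.9 mm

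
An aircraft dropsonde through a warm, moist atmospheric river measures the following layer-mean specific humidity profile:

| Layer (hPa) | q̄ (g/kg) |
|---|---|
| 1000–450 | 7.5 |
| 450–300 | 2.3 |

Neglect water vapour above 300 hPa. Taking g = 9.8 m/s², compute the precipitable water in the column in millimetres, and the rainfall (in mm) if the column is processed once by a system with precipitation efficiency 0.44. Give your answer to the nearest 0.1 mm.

Precipitable water is the column-integrated vapour mass per unit area: PW = (1/g) Σ q̄ Δp, with q in kg/kg and Δp in Pa (1 kg/m² of water = 1 mm).
Layer 1000–450 hPa: Δp = 550 hPa = 55000 Pa, q̄ = 0.0075 kg/kg → 0.0075 × 55000 / 9.8 = 42.09 mm
Layer 450–300 hPa: Δp = 150 hPa = 15000 Pa, q̄ = 0.0023 kg/kg → 0.0023 × 15000 / 9.8 = 3.52 mm
PW = 42.09 + 3.52 = 45.61 ≈ 45.6 mm.
Rainfall = ε × PW = 0.44 × 45.6 = 20.1 mm.

PW ≈ 45.6 mm; rainfall ≈ 20.1 mm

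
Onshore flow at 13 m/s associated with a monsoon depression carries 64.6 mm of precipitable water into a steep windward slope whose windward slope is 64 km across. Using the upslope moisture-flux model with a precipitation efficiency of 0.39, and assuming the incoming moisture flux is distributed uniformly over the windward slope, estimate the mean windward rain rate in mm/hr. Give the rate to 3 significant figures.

Incoming column moisture flux per unit ridge length: F = V × PW = 13 × 64.6 = 839.8 mm·m/s.
Spread over the 64 km slope with efficiency ε = 0.39: R = ε·F/W = 0.39 × 839.8 / 64000 m = 5.118e-03 mm/s.
R = 5.118e-03 × 3600 = 18.4 mm/hr.

R ≈ 18.4 mm/hr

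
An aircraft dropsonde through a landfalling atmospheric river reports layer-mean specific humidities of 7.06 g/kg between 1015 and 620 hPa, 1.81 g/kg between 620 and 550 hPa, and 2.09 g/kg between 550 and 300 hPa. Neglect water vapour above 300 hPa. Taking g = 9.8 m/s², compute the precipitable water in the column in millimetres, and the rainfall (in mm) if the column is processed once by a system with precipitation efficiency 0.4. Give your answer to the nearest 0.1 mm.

PW ≈ 35.1 mm; rainfall ≈ 14.0 mm

Precipitable water is the column-integrated vapour mass per unit area: PW = (1/g) Σ q̄ Δp, with q in kg/kg and Δp in Pa (1 kg/m² of water = 1 mm).
Layer 1015–620 hPa: Δp = 395 hPa = 39500 Pa, q̄ = 0.00706 kg/kg → 0.00706 × 39500 / 9.8 = 28.46 mm
Layer 620–550 hPa: Δp = 70 hPa = 7000 Pa, q̄ = 0.00181 kg/kg → 0.00181 × 7000 / 9.8 = 1.29 mm
Layer 550–300 hPa: Δp = 250 hPa = 25000 Pa, q̄ = 0.00209 kg/kg → 0.00209 × 25000 / 9.8 = 5.33 mm
PW = 28.46 + 1.29 + 5.33 = 35.08 ≈ 35.1 mm.
Rainfall = ε × PW = 0.4 × 35.1 = 14.0 mm.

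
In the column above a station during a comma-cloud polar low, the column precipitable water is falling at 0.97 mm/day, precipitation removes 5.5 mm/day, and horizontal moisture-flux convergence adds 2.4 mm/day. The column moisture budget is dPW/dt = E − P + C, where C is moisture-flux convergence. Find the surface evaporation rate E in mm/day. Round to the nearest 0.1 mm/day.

E ≈ 2.1 mm/day

dPW/dt = -0.97 mm/day.
E = dPW/dt + P − C = (-0.97) + 5.5 − (2.4) = 2.1 mm/day.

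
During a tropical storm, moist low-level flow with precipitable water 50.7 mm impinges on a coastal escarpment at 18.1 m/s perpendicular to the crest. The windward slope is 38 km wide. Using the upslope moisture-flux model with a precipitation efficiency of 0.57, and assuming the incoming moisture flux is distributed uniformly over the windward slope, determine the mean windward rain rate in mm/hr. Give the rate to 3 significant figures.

R ≈ 49.6 mm/hr

Incoming column moisture flux per unit ridge length: F = V × PW = 18.1 × 50.7 = 917.67 mm·m/s.
Spread over the 38 km slope with efficiency ε = 0.57: R = ε·F/W = 0.57 × 917.67 / 38000 m = 1.377e-02 mm/s.
R = 1.377e-02 × 3600 = 49.6 mm/hr.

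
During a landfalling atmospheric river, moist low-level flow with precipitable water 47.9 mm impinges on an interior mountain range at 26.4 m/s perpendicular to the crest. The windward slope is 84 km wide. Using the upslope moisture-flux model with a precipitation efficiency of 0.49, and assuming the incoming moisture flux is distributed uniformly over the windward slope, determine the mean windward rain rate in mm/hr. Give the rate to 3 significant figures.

Incoming column moisture flux per unit ridge length: F = V × PW = 26.4 × 47.9 = 1264.56 mm·m/s.
Spread over the 84 km slope with efficiency ε = 0.49: R = ε·F/W = 0.49 × 1264.56 / 84000 m = 7.377e-03 mm/s.
R = 7.377e-03 × 3600 = 26.6 mm/hr.

R ≈ 26.6 mm/hr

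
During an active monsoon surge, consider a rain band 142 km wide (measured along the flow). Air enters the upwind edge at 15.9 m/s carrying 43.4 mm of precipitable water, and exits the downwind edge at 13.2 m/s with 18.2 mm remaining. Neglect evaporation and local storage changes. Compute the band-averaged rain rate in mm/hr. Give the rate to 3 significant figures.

Column moisture flux per unit crosswind length is F = V × PW.
Inflow: F_in = 15.9 × 43.4 = 690.06 mm·m/s
Outflow: F_out = 13.2 × 18.2 = 240.24 mm·m/s
Steady-state rate R = (F_in − F_out)/L = (690.06 − 240.24) / 142000 m = 3.168e-03 mm/s.
R = 3.168e-03 × 3600 = 11.4 mm/hr.

R ≈ 11.4 mm/hr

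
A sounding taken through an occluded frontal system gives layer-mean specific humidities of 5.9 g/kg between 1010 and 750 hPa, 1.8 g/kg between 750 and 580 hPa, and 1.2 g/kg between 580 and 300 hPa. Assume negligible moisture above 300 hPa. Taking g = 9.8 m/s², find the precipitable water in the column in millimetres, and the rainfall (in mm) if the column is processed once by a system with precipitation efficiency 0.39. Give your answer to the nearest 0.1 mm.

Precipitable water is the column-integrated vapour mass per unit area: PW = (1/g) Σ q̄ Δp, with q in kg/kg and Δp in Pa (1 kg/m² of water = 1 mm).
Layer 1010–750 hPa: Δp = 260 hPa = 26000 Pa, q̄ = 0.0059 kg/kg → 0.0059 × 26000 / 9.8 = 15.65 mm
Layer 750–580 hPa: Δp = 170 hPa = 17000 Pa, q̄ = 0.0018 kg/kg → 0.0018 × 17000 / 9.8 = 3.12 mm
Layer 580–300 hPa: Δp = 280 hPa = 28000 Pa, q̄ = 0.0012 kg/kg → 0.0012 × 28000 / 9.8 = 3.43 mm
PW = 15.65 + 3.12 + 3.43 = 22.20 ≈ 22.2 mm.
Rainfall = ε × PW = 0.39 × 22.2 = 8.7 mm.

PW ≈ 22.2 mm; rainfall ≈ 8.7 mm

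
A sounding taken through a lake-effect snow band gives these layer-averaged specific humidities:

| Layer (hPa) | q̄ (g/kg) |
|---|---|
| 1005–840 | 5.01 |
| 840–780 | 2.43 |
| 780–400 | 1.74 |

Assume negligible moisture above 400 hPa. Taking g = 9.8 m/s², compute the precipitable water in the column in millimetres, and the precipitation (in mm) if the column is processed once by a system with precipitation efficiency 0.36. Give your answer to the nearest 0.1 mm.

PW ≈ 16.7 mm; precipitation ≈ 6.0 mm

Precipitable water is the column-integrated vapour mass per unit area: PW = (1/g) Σ q̄ Δp, with q in kg/kg and Δp in Pa (1 kg/m² of water = 1 mm).
Layer 1005–840 hPa: Δp = 165 hPa = 16500 Pa, q̄ = 0.00501 kg/kg → 0.00501 × 16500 / 9.8 = 8.44 mm
Layer 840–780 hPa: Δp = 60 hPa = 6000 Pa, q̄ = 0.00243 kg/kg → 0.00243 × 6000 / 9.8 = 1.49 mm
Layer 780–400 hPa: Δp = 380 hPa = 38000 Pa, q̄ = 0.00174 kg/kg → 0.00174 × 38000 / 9.8 = 6.75 mm
PW = 8.44 + 1.49 + 6.75 = 16.68 ≈ 16.7 mm.
Precipitation = ε × PW = 0.36 × 16.7 = 6.0 mm.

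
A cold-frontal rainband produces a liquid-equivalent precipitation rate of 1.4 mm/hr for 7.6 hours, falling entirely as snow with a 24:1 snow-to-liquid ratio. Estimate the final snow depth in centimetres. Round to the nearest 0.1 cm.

snow depth ≈ 25.5 cm

Liquid-equivalent depth = 1.4 × 7.6 = 10.64 mm.
Snow depth = 10.64 mm × 24 = 255.36 mm = 25.5 cm.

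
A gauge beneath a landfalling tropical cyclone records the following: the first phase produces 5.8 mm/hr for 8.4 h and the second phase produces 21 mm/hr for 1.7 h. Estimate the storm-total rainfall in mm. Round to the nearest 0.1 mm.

Total = Σ Rᵢ Δtᵢ = 5.8 × 8.4 + 21 × 1.7
      = 48.72 + 35.7 = 84.4 mm.

total ≈ 84.4 mm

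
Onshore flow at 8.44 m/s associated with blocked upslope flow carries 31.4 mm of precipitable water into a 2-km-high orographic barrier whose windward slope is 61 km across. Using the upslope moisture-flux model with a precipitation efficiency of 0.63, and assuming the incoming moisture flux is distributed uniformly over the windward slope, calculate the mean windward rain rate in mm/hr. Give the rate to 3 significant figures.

Incoming column moisture flux per unit ridge length: F = V × PW = 8.44 × 31.4 = 265.016 mm·m/s.
Spread over the 61 km slope with efficiency ε = 0.63: R = ε·F/W = 0.63 × 265.016 / 61000 m = 2.737e-03 mm/s.
R = 2.737e-03 × 3600 = 9.85 mm/hr.

R ≈ 9.85 mm/hr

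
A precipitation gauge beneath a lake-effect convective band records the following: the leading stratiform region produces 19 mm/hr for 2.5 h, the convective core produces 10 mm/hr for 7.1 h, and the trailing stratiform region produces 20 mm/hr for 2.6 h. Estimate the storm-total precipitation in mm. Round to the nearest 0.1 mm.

Total = Σ Rᵢ Δtᵢ = 19 × 2.5 + 10 × 7.1 + 20 × 2.6
      = 47.5 + 71 + 52 = 170.5 mm.

total ≈ 170.5 mm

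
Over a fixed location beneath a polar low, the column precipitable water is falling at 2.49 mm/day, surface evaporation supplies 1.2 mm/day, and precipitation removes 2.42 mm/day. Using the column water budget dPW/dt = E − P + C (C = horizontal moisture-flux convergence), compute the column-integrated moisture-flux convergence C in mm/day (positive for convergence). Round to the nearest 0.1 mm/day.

dPW/dt = -2.49 mm/day.
C = dPW/dt − E + P = (-2.49) − 1.2 + 2.42 = -1.3 mm/day.

C ≈ -1.3 mm/day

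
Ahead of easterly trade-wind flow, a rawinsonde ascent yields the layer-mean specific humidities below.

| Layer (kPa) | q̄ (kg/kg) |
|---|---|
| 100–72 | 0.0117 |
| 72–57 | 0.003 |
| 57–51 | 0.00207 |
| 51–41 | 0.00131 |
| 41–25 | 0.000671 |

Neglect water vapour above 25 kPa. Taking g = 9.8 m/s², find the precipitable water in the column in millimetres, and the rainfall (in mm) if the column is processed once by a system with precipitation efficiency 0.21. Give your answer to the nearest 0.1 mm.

Precipitable water is the column-integrated vapour mass per unit area: PW = (1/g) Σ q̄ Δp, with q in kg/kg and Δp in Pa (1 kg/m² of water = 1 mm).
Layer 100–72 kPa: Δp = 280 hPa = 28000 Pa, q̄ = 0.0117 kg/kg → 0.0117 × 28000 / 9.8 = 33.43 mm
Layer 72–57 kPa: Δp = 150 hPa = 15000 Pa, q̄ = 0.003 kg/kg → 0.003 × 15000 / 9.8 = 4.59 mm
Layer 57–51 kPa: Δp = 60 hPa = 6000 Pa, q̄ = 0.00207 kg/kg → 0.00207 × 6000 / 9.8 = 1.27 mm
Layer 51–41 kPa: Δp = 100 hPa = 10000 Pa, q̄ = 0.00131 kg/kg → 0.00131 × 10000 / 9.8 = 1.34 mm
Layer 41–25 kPa: Δp = 160 hPa = 16000 Pa, q̄ = 0.000671 kg/kg → 0.000671 × 16000 / 9.8 = 1.10 mm
PW = 33.43 + 4.59 + 1.27 + 1.34 + 1.10 = 41.73 ≈ 41.7 mm.
Rainfall = ε × PW = 0.21 × 41.7 = 8.8 mm.

PW ≈ 41.7 mm; rainfall ≈ 8.8 mm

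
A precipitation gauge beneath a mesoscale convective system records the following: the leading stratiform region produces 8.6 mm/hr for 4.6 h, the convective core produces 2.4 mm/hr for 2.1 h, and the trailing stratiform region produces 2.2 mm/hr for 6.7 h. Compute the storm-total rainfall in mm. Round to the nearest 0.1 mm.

Total = Σ Rᵢ Δtᵢ = 8.6 × 4.6 + 2.4 × 2.1 + 2.2 × 6.7
      = 39.56 + 5.04 + 14.74 = 59.3 mm.

total ≈ 59.3 mm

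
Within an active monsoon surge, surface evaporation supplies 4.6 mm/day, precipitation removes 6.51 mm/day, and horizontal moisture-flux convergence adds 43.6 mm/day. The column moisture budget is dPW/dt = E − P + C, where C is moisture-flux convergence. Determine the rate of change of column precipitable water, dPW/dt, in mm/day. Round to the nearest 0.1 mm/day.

dPW/dt = E − P + C = 4.6 − 6.51 + (43.6) = 41.7 mm/day.

dPW/dt ≈ 41.7 mm/day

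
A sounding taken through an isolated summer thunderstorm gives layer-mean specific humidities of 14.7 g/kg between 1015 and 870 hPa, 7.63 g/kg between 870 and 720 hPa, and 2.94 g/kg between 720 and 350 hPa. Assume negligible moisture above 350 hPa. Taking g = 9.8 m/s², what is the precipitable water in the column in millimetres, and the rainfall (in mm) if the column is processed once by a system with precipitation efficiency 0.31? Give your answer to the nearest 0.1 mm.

PW ≈ 44.5 mm; rainfall ≈ 13.8 mm

Precipitable water is the column-integrated vapour mass per unit area: PW = (1/g) Σ q̄ Δp, with q in kg/kg and Δp in Pa (1 kg/m² of water = 1 mm).
Layer 1015–870 hPa: Δp = 145 hPa = 14500 Pa, q̄ = 0.0147 kg/kg → 0.0147 × 14500 / 9.8 = 21.75 mm
Layer 870–720 hPa: Δp = 150 hPa = 15000 Pa, q̄ = 0.00763 kg/kg → 0.00763 × 15000 / 9.8 = 11.68 mm
Layer 720–350 hPa: Δp = 370 hPa = 37000 Pa, q̄ = 0.00294 kg/kg → 0.00294 × 37000 / 9.8 = 11.10 mm
PW = 21.75 + 11.68 + 11.10 = 44.53 ≈ 44.5 mm.
Rainfall = ε × PW = 0.31 × 44.5 = 13.8 mm.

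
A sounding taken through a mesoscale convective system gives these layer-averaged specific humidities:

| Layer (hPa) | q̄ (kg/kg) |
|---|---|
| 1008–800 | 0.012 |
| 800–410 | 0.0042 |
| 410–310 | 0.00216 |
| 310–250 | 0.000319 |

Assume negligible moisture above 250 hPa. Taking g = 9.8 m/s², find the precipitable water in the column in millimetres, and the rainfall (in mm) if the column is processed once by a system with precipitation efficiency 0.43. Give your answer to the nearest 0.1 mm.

PW ≈ 44.6 mm; rainfall ≈ 19.2 mm

Precipitable water is the column-integrated vapour mass per unit area: PW = (1/g) Σ q̄ Δp, with q in kg/kg and Δp in Pa (1 kg/m² of water = 1 mm).
Layer 1008–800 hPa: Δp = 208 hPa = 20800 Pa, q̄ = 0.012 kg/kg → 0.012 × 20800 / 9.8 = 25.47 mm
Layer 800–410 hPa: Δp = 390 hPa = 39000 Pa, q̄ = 0.0042 kg/kg → 0.0042 × 39000 / 9.8 = 16.71 mm
Layer 410–310 hPa: Δp = 100 hPa = 10000 Pa, q̄ = 0.00216 kg/kg → 0.00216 × 10000 / 9.8 = 2.20 mm
Layer 310–250 hPa: Δp = 60 hPa = 6000 Pa, q̄ = 0.000319 kg/kg → 0.000319 × 6000 / 9.8 = 0.20 mm
PW = 25.47 + 16.71 + 2.20 + 0.20 = 44.58 ≈ 44.6 mm.
Rainfall = ε × PW = 0.43 × 44.6 = 19.2 mm.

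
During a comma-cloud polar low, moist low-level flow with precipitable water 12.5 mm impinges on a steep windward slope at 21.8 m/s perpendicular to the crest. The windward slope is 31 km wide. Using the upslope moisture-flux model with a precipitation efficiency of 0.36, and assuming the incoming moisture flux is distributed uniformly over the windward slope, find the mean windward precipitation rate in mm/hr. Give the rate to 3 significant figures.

R ≈ 11.4 mm/hr

Incoming column moisture flux per unit ridge length: F = V × PW = 21.8 × 12.5 = 272.5 mm·m/s.
Spread over the 31 km slope with efficiency ε = 0.36: R = ε·F/W = 0.36 × 272.5 / 31000 m = 3.165e-03 mm/s.
R = 3.165e-03 × 3600 = 11.4 mm/hr.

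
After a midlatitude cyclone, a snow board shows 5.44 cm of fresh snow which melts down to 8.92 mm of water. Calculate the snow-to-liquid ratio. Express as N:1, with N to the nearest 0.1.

Ratio = snow depth / SWE = 54.4 mm / 8.92 mm = 6.1, i.e. 6.1:1.

ratio ≈ 6.1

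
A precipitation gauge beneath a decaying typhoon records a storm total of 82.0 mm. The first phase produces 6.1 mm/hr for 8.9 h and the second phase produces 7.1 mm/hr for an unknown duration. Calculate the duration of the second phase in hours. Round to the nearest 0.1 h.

duration ≈ 3.9 h

Known phases: 6.1 × 8.9 = 54.29 mm.
Remaining depth = 82.0 − 54.29 = 27.71 mm.
Duration = 27.71 / 7.1 = 3.9 h.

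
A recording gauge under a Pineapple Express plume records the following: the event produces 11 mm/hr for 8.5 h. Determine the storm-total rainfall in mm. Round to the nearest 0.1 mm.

total ≈ 93.5 mm

Total = Σ Rᵢ Δtᵢ = 11 × 8.5
      = 93.5 = 93.5 mm.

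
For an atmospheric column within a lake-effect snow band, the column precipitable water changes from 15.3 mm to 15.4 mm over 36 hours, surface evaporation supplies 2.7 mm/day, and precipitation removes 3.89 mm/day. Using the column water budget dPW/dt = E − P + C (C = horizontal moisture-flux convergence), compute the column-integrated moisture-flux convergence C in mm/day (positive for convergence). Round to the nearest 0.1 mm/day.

dPW/dt = (15.4 − 15.3) mm / (36/24 day) = +0.067 mm/day.
C = dPW/dt − E + P = (+0.067) − 2.7 + 3.89 = 1.3 mm/day.

C ≈ 1.3 mm/day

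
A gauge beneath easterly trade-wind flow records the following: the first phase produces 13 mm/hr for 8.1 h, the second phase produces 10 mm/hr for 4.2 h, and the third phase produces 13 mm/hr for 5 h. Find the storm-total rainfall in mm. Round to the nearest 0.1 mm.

total ≈ 212.3 mm

Total = Σ Rᵢ Δtᵢ = 13 × 8.1 + 10 × 4.2 + 13 × 5
      = 105.3 + 42 + 65 = 212.3 mm.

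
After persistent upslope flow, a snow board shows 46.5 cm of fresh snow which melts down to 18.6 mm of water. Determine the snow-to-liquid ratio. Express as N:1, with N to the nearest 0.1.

Ratio = snow depth / SWE = 465 mm / 18.6 mm = 25.0, i.e. 25.0:1.

ratio ≈ 25.0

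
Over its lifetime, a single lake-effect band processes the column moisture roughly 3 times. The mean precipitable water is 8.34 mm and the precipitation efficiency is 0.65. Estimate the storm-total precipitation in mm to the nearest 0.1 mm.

precipitation ≈ 16.3 mm

Each cycle deposits ε × PW = 0.65 × 8.34 = 5.421 mm.
Over 3 cycles: 3 × 5.421 = 16.3 mm.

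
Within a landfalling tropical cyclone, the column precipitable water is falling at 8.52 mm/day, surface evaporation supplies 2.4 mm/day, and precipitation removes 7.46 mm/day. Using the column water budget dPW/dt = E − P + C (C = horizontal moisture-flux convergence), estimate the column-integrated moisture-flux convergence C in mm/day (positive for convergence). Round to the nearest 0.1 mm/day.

dPW/dt = -8.52 mm/day.
C = dPW/dt − E + P = (-8.52) − 2.4 + 7.46 = -3.5 mm/day.

C ≈ -3.5 mm/day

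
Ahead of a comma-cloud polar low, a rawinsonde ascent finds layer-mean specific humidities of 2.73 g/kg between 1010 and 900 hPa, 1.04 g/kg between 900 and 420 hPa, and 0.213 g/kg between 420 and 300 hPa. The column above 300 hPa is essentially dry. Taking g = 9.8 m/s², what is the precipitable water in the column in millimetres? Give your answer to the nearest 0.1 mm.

Precipitable water is the column-integrated vapour mass per unit area: PW = (1/g) Σ q̄ Δp, with q in kg/kg and Δp in Pa (1 kg/m² of water = 1 mm).
Layer 1010–900 hPa: Δp = 110 hPa = 11000 Pa, q̄ = 0.00273 kg/kg → 0.00273 × 11000 / 9.8 = 3.06 mm
Layer 900–420 hPa: Δp = 480 hPa = 48000 Pa, q̄ = 0.00104 kg/kg → 0.00104 × 48000 / 9.8 = 5.09 mm
Layer 420–300 hPa: Δp = 120 hPa = 12000 Pa, q̄ = 0.000213 kg/kg → 0.000213 × 12000 / 9.8 = 0.26 mm
PW = 3.06 + 5.09 + 0.26 = 8.41 ≈ 8.4 mm.

PW ≈ 8.4 mm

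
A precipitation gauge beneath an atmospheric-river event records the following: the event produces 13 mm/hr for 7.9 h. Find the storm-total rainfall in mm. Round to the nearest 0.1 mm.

Total = Σ Rᵢ Δtᵢ = 13 × 7.9
      = 102.7 = 102.7 mm.

total ≈ 102.7 mm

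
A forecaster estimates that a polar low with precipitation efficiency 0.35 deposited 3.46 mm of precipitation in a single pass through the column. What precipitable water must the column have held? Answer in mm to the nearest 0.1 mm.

PW = precipitation / ε = 3.46 / 0.35 = 9.9 mm.

PW ≈ 9.9 mm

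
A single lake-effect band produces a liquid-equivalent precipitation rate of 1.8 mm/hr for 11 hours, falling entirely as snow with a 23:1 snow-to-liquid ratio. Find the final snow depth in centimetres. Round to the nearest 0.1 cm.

Liquid-equivalent depth = 1.8 × 11 = 19.8 mm.
Snow depth = 19.8 mm × 23 = 455.4 mm = 45.5 cm.

snow depth ≈ 45.5 cm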